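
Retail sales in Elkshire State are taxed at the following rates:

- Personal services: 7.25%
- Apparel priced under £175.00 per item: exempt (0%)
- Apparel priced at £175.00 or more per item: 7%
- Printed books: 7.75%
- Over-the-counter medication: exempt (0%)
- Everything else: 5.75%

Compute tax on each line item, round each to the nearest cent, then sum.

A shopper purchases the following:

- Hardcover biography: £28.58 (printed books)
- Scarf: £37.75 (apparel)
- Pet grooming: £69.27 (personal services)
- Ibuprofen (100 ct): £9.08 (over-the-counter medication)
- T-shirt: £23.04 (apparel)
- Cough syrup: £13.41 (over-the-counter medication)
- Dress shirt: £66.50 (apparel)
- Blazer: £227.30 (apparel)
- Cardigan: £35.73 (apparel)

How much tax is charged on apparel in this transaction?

£15.91

Scarf £37.75: apparel, under £175.00 → 0% → £0.00
T-shirt £23.04: apparel, under £175.00 → 0% → £0.00
Dress shirt £66.50: apparel, under £175.00 → 0% → £0.00
Blazer £227.30: apparel, £175.00 or more → 7% → £15.91
Cardigan £35.73: apparel, under £175.00 → 0% → £0.00
Tax on apparel = £0.00 + £0.00 + £0.00 + £15.91 + £0.00 = £15.91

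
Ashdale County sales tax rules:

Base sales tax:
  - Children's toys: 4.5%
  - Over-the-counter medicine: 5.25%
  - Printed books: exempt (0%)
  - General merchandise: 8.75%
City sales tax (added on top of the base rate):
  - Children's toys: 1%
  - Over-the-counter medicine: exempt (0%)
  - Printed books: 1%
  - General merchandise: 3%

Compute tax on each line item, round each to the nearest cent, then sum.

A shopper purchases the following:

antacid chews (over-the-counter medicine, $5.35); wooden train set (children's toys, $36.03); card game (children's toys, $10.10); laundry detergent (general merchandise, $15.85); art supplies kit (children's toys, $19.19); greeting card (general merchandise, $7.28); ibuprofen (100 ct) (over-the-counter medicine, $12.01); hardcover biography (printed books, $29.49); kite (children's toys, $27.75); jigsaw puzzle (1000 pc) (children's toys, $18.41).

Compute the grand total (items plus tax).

Antacid chews $5.35: over-the-counter medicine → 5.25% + 0% city = 5.25% → $0.28
Wooden train set $36.03: children's toys → 4.5% + 1% city = 5.5% → $1.98
Card game $10.10: children's toys → 4.5% + 1% city = 5.5% → $0.56
Laundry detergent $15.85: general merchandise → 8.75% + 3% city = 11.75% → $1.86
Art supplies kit $19.19: children's toys → 4.5% + 1% city = 5.5% → $1.06
Greeting card $7.28: general merchandise → 8.75% + 3% city = 11.75% → $0.86
Ibuprofen (100 ct) $12.01: over-the-counter medicine → 5.25% + 0% city = 5.25% → $0.63
Hardcover biography $29.49: printed books → 0% + 1% city = 1% → $0.29
Kite $27.75: children's toys → 4.5% + 1% city = 5.5% → $1.53
Jigsaw puzzle (1000 pc) $18.41: children's toys → 4.5% + 1% city = 5.5% → $1.01
Subtotal = $181.46; tax = $10.06; total due = $191.52

$191.52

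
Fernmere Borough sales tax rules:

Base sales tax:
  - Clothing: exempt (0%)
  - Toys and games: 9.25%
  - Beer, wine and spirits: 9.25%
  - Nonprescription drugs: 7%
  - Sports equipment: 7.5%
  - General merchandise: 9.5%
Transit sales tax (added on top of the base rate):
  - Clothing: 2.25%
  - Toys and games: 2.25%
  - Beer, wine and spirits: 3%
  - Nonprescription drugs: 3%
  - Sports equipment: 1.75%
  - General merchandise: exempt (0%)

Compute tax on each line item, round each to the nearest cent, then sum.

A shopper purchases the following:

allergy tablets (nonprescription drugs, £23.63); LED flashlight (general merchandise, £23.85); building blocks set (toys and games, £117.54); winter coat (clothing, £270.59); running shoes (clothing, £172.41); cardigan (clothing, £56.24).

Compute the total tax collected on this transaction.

Allergy tablets £23.63: nonprescription drugs → 7% + 3% transit = 10% → £2.36
LED flashlight £23.85: general merchandise → 9.5% + 0% transit = 9.5% → £2.27
Building blocks set £117.54: toys and games → 9.25% + 2.25% transit = 11.5% → £13.52
Winter coat £270.59: clothing → 0% + 2.25% transit = 2.25% → £6.09
Running shoes £172.41: clothing → 0% + 2.25% transit = 2.25% → £3.88
Cardigan £56.24: clothing → 0% + 2.25% transit = 2.25% → £1.27
Total tax = £2.36 + £2.27 + £13.52 + £6.09 + £3.88 + £1.27 = £29.39

£29.39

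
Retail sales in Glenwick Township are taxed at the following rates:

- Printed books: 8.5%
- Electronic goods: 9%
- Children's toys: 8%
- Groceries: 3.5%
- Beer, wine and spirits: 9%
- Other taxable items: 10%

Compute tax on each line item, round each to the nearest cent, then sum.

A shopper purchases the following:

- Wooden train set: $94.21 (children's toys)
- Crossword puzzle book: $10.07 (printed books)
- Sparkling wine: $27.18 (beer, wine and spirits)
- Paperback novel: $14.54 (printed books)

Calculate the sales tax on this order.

Wooden train set $94.21: children's toys → 8% → $7.54
Crossword puzzle book $10.07: printed books → 8.5% → $0.86
Sparkling wine $27.18: beer, wine and spirits → 9% → $2.45
Paperback novel $14.54: printed books → 8.5% → $1.24
Total tax = $7.54 + $0.86 + $2.45 + $1.24 = $12.09

$12.09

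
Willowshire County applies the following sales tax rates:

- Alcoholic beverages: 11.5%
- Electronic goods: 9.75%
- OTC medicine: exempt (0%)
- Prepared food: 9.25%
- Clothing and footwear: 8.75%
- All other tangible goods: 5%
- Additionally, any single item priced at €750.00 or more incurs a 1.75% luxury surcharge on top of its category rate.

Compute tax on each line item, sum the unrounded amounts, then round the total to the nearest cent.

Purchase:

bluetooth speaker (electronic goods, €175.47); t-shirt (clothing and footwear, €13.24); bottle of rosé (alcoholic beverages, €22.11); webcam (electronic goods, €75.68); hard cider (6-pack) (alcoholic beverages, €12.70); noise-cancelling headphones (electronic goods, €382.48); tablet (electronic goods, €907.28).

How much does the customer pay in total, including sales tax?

€1760.24

Bluetooth speaker €175.47: electronic goods → 9.75% → €17.108325
T-shirt €13.24: clothing and footwear → 8.75% → €1.1585
Bottle of rosé €22.11: alcoholic beverages → 11.5% → €2.54265
Webcam €75.68: electronic goods → 9.75% → €7.3788
Hard cider (6-pack) €12.70: alcoholic beverages → 11.5% → €1.4605
Noise-cancelling headphones €382.48: electronic goods → 9.75% → €37.2918
Tablet €907.28: electronic goods → 9.75% + 1.75% surcharge = 11.5% → €104.3372
Subtotal = €1588.96; unrounded tax = €171.277775 → €171.28; total due = €1760.24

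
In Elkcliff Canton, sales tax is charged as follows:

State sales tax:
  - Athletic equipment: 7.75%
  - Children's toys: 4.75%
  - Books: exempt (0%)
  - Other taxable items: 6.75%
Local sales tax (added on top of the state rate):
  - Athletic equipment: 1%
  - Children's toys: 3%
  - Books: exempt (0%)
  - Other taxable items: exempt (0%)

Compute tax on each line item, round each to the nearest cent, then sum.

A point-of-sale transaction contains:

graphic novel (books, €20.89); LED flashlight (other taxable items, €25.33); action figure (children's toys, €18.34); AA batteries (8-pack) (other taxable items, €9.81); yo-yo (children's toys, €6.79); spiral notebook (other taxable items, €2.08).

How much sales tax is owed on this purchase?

Graphic novel €20.89: books → 0% + 0% local = 0% → €0.00
LED flashlight €25.33: other taxable items → 6.75% + 0% local = 6.75% → €1.71
Action figure €18.34: children's toys → 4.75% + 3% local = 7.75% → €1.42
AA batteries (8-pack) €9.81: other taxable items → 6.75% + 0% local = 6.75% → €0.66
Yo-yo €6.79: children's toys → 4.75% + 3% local = 7.75% → €0.53
Spiral notebook €2.08: other taxable items → 6.75% + 0% local = 6.75% → €0.14
Total tax = €1.71 + €1.42 + €0.66 + €0.53 + €0.14 = €4.46

€4.46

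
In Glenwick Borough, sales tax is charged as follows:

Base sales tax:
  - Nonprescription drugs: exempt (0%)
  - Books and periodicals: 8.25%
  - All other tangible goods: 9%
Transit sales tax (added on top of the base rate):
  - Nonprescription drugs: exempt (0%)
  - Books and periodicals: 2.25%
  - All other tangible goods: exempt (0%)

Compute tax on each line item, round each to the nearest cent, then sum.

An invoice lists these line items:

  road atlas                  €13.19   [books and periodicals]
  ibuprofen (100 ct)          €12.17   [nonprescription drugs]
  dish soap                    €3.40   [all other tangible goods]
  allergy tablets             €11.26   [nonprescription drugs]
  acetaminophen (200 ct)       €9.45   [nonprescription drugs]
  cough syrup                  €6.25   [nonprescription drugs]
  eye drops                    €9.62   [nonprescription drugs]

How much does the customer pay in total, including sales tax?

€67.03

Road atlas €13.19: books and periodicals → 8.25% + 2.25% transit = 10.5% → €1.38
Ibuprofen (100 ct) €12.17: nonprescription drugs → 0% + 0% transit = 0% → €0.00
Dish soap €3.40: all other tangible goods → 9% + 0% transit = 9% → €0.31
Allergy tablets €11.26: nonprescription drugs → 0% + 0% transit = 0% → €0.00
Acetaminophen (200 ct) €9.45: nonprescription drugs → 0% + 0% transit = 0% → €0.00
Cough syrup €6.25: nonprescription drugs → 0% + 0% transit = 0% → €0.00
Eye drops €9.62: nonprescription drugs → 0% + 0% transit = 0% → €0.00
Subtotal = €65.34; tax = €1.69; total due = €67.03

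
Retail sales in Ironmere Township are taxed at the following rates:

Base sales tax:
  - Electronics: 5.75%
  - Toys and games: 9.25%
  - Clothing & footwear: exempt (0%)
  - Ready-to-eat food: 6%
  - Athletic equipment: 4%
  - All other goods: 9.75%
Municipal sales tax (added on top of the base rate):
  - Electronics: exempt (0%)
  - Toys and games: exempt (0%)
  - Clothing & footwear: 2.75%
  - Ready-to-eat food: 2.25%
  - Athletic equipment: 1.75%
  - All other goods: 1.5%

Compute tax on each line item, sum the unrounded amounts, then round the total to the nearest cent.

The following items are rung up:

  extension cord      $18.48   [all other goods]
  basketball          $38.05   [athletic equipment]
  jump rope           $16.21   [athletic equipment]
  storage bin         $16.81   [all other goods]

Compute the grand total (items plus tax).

$96.64

Extension cord $18.48: all other goods → 9.75% + 1.5% municipal = 11.25% → $2.079
Basketball $38.05: athletic equipment → 4% + 1.75% municipal = 5.75% → $2.187875
Jump rope $16.21: athletic equipment → 4% + 1.75% municipal = 5.75% → $0.932075
Storage bin $16.81: all other goods → 9.75% + 1.5% municipal = 11.25% → $1.891125
Subtotal = $89.55; unrounded tax = $7.090075 → $7.09; total due = $96.64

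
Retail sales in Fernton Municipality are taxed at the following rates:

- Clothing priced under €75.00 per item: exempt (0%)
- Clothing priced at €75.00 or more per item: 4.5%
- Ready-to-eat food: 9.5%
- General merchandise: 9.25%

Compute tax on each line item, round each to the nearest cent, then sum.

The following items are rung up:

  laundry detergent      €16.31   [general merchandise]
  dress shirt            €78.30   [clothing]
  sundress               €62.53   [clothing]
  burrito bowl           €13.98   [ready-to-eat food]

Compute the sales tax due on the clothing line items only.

€3.52

Dress shirt €78.30: clothing, €75.00 or more → 4.5% → €3.52
Sundress €62.53: clothing, under €75.00 → 0% → €0.00
Tax on clothing = €3.52 + €0.00 = €3.52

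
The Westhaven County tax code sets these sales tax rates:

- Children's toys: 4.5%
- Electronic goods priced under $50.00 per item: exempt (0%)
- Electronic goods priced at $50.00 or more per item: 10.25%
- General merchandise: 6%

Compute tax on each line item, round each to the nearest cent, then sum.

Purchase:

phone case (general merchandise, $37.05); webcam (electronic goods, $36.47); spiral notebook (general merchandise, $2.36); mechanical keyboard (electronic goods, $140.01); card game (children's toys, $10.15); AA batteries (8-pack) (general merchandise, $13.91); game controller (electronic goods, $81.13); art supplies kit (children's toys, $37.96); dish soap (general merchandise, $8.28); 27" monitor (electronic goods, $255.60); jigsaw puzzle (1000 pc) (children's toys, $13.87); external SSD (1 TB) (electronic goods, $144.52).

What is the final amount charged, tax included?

Phone case $37.05: general merchandise → 6% → $2.22
Webcam $36.47: electronic goods, under $50.00 → 0% → $0.00
Spiral notebook $2.36: general merchandise → 6% → $0.14
Mechanical keyboard $140.01: electronic goods, $50.00 or more → 10.25% → $14.35
Card game $10.15: children's toys → 4.5% → $0.46
AA batteries (8-pack) $13.91: general merchandise → 6% → $0.83
Game controller $81.13: electronic goods, $50.00 or more → 10.25% → $8.32
Art supplies kit $37.96: children's toys → 4.5% → $1.71
Dish soap $8.28: general merchandise → 6% → $0.50
27" monitor $255.60: electronic goods, $50.00 or more → 10.25% → $26.20
Jigsaw puzzle (1000 pc) $13.87: children's toys → 4.5% → $0.62
External SSD (1 TB) $144.52: electronic goods, $50.00 or more → 10.25% → $14.81
Subtotal = $781.31; tax = $70.16; total due = $851.47

$851.47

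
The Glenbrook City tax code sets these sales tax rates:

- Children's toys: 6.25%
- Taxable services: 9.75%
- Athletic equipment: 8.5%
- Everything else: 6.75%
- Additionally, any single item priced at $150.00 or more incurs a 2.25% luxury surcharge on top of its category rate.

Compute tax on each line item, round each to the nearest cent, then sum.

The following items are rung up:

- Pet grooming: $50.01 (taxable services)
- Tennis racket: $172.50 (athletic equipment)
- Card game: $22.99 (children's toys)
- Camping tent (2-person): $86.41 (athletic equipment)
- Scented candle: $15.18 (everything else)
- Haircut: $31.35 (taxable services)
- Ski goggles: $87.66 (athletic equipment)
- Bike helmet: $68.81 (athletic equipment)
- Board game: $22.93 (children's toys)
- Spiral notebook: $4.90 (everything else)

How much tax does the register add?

Pet grooming $50.01: taxable services → 9.75% → $4.88
Tennis racket $172.50: athletic equipment → 8.5% + 2.25% surcharge = 10.75% → $18.54
Card game $22.99: children's toys → 6.25% → $1.44
Camping tent (2-person) $86.41: athletic equipment → 8.5% → $7.34
Scented candle $15.18: everything else → 6.75% → $1.02
Haircut $31.35: taxable services → 9.75% → $3.06
Ski goggles $87.66: athletic equipment → 8.5% → $7.45
Bike helmet $68.81: athletic equipment → 8.5% → $5.85
Board game $22.93: children's toys → 6.25% → $1.43
Spiral notebook $4.90: everything else → 6.75% → $0.33
Total tax = $4.88 + $18.54 + $1.44 + $7.34 + $1.02 + $3.06 + $7.45 + $5.85 + $1.43 + $0.33 = $51.34

$51.34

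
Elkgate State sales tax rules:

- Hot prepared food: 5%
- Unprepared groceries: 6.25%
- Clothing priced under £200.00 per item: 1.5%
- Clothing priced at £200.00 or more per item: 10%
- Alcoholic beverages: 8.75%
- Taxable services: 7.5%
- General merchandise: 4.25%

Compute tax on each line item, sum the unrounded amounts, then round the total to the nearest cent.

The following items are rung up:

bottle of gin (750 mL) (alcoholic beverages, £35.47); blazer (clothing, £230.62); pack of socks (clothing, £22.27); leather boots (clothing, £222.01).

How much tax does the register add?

Bottle of gin (750 mL) £35.47: alcoholic beverages → 8.75% → £3.103625
Blazer £230.62: clothing, £200.00 or more → 10% → £23.062
Pack of socks £22.27: clothing, under £200.00 → 1.5% → £0.33405
Leather boots £222.01: clothing, £200.00 or more → 10% → £22.201
Unrounded tax sum = £48.700675 → £48.70

£48.70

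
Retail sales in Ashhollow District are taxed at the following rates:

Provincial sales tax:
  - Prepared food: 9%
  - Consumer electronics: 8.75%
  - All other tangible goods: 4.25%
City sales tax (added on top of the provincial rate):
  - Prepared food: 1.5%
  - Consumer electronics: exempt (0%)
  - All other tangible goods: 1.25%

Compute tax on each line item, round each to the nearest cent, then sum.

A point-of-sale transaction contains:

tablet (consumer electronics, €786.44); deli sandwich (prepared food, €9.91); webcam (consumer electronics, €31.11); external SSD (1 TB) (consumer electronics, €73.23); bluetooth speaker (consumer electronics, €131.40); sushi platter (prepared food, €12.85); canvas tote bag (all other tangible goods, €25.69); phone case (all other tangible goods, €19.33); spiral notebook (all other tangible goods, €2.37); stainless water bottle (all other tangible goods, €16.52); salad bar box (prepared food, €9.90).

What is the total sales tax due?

Tablet €786.44: consumer electronics → 8.75% + 0% city = 8.75% → €68.81
Deli sandwich €9.91: prepared food → 9% + 1.5% city = 10.5% → €1.04
Webcam €31.11: consumer electronics → 8.75% + 0% city = 8.75% → €2.72
External SSD (1 TB) €73.23: consumer electronics → 8.75% + 0% city = 8.75% → €6.41
Bluetooth speaker €131.40: consumer electronics → 8.75% + 0% city = 8.75% → €11.50
Sushi platter €12.85: prepared food → 9% + 1.5% city = 10.5% → €1.35
Canvas tote bag €25.69: all other tangible goods → 4.25% + 1.25% city = 5.5% → €1.41
Phone case €19.33: all other tangible goods → 4.25% + 1.25% city = 5.5% → €1.06
Spiral notebook €2.37: all other tangible goods → 4.25% + 1.25% city = 5.5% → €0.13
Stainless water bottle €16.52: all other tangible goods → 4.25% + 1.25% city = 5.5% → €0.91
Salad bar box €9.90: prepared food → 9% + 1.5% city = 10.5% → €1.04
Total tax = €68.81 + €1.04 + €2.72 + €6.41 + €11.50 + €1.35 + €1.41 + €1.06 + €0.13 + €0.91 + €1.04 = €96.38

€96.38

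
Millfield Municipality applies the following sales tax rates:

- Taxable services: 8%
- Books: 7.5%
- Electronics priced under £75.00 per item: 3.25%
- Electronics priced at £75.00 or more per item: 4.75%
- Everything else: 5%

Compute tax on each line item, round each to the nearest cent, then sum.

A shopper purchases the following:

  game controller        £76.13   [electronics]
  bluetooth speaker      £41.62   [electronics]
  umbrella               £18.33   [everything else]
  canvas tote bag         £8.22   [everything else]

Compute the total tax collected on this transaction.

£6.30

Game controller £76.13: electronics, £75.00 or more → 4.75% → £3.62
Bluetooth speaker £41.62: electronics, under £75.00 → 3.25% → £1.35
Umbrella £18.33: everything else → 5% → £0.92
Canvas tote bag £8.22: everything else → 5% → £0.41
Total tax = £3.62 + £1.35 + £0.92 + £0.41 = £6.30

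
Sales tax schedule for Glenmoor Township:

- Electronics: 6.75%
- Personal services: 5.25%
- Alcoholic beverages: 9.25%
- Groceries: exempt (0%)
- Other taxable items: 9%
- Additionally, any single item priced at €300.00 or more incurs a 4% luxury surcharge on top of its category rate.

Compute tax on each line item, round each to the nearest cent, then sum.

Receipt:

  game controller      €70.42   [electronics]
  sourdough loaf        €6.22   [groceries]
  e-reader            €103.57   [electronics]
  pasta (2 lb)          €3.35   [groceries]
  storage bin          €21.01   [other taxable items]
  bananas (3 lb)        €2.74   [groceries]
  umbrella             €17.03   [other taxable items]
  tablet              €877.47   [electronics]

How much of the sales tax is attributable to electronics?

Game controller €70.42: electronics → 6.75% → €4.75
E-reader €103.57: electronics → 6.75% → €6.99
Tablet €877.47: electronics → 6.75% + 4% surcharge = 10.75% → €94.33
Tax on electronics = €4.75 + €6.99 + €94.33 = €106.07

€106.07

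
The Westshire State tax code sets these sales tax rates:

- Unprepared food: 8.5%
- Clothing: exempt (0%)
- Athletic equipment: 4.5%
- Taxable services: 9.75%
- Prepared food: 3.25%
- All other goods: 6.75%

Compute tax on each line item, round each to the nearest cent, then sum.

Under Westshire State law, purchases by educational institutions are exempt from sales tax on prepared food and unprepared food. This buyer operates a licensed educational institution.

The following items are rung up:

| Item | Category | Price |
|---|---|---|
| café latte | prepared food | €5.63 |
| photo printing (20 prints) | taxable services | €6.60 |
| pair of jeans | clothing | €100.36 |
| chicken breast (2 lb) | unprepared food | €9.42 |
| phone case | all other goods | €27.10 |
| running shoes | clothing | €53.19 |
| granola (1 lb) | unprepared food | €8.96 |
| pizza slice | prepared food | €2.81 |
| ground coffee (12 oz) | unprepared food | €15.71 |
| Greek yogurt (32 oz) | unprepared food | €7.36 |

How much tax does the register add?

€2.47

Café latte €5.63: prepared food, buyer-exempt → 0% → €0.00
Photo printing (20 prints) €6.60: taxable services → 9.75% → €0.64
Pair of jeans €100.36: clothing → 0% → €0.00
Chicken breast (2 lb) €9.42: unprepared food, buyer-exempt → 0% → €0.00
Phone case €27.10: all other goods → 6.75% → €1.83
Running shoes €53.19: clothing → 0% → €0.00
Granola (1 lb) €8.96: unprepared food, buyer-exempt → 0% → €0.00
Pizza slice €2.81: prepared food, buyer-exempt → 0% → €0.00
Ground coffee (12 oz) €15.71: unprepared food, buyer-exempt → 0% → €0.00
Greek yogurt (32 oz) €7.36: unprepared food, buyer-exempt → 0% → €0.00
Total tax = €0.64 + €1.83 = €2.47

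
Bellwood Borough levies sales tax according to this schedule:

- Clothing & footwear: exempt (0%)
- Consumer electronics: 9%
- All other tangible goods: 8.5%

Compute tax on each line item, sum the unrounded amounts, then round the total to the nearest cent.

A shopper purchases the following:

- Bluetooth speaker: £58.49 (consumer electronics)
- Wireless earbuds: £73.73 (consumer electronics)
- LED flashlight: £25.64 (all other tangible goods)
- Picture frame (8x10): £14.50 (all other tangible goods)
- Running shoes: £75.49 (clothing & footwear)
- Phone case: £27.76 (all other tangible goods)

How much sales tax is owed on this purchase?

Bluetooth speaker £58.49: consumer electronics → 9% → £5.2641
Wireless earbuds £73.73: consumer electronics → 9% → £6.6357
LED flashlight £25.64: all other tangible goods → 8.5% → £2.1794
Picture frame (8x10) £14.50: all other tangible goods → 8.5% → £1.2325
Running shoes £75.49: clothing & footwear → 0% → £0.00
Phone case £27.76: all other tangible goods → 8.5% → £2.3596
Unrounded tax sum = £17.6713 → £17.67

£17.67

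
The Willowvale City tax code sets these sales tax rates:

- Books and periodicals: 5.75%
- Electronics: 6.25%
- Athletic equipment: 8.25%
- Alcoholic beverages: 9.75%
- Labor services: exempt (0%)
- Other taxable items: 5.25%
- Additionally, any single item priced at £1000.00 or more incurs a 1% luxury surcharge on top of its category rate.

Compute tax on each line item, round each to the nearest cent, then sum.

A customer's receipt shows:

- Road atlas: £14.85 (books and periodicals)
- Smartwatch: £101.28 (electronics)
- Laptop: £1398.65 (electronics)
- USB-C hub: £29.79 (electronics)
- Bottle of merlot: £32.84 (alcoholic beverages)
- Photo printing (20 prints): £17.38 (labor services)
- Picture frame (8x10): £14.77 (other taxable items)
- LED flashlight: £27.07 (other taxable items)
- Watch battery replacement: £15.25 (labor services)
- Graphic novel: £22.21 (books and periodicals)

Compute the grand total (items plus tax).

Road atlas £14.85: books and periodicals → 5.75% → £0.85
Smartwatch £101.28: electronics → 6.25% → £6.33
Laptop £1398.65: electronics → 6.25% + 1% surcharge = 7.25% → £101.40
USB-C hub £29.79: electronics → 6.25% → £1.86
Bottle of merlot £32.84: alcoholic beverages → 9.75% → £3.20
Photo printing (20 prints) £17.38: labor services → 0% → £0.00
Picture frame (8x10) £14.77: other taxable items → 5.25% → £0.78
LED flashlight £27.07: other taxable items → 5.25% → £1.42
Watch battery replacement £15.25: labor services → 0% → £0.00
Graphic novel £22.21: books and periodicals → 5.75% → £1.28
Subtotal = £1674.09; tax = £117.12; total due = £1791.21

£1791.21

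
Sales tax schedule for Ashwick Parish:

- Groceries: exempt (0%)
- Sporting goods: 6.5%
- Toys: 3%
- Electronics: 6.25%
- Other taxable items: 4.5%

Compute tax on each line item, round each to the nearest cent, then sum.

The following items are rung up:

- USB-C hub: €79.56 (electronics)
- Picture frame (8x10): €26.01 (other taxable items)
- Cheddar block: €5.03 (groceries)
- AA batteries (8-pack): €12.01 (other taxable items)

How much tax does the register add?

€6.68

USB-C hub €79.56: electronics → 6.25% → €4.97
Picture frame (8x10) €26.01: other taxable items → 4.5% → €1.17
Cheddar block €5.03: groceries → 0% → €0.00
AA batteries (8-pack) €12.01: other taxable items → 4.5% → €0.54
Total tax = €4.97 + €1.17 + €0.54 = €6.68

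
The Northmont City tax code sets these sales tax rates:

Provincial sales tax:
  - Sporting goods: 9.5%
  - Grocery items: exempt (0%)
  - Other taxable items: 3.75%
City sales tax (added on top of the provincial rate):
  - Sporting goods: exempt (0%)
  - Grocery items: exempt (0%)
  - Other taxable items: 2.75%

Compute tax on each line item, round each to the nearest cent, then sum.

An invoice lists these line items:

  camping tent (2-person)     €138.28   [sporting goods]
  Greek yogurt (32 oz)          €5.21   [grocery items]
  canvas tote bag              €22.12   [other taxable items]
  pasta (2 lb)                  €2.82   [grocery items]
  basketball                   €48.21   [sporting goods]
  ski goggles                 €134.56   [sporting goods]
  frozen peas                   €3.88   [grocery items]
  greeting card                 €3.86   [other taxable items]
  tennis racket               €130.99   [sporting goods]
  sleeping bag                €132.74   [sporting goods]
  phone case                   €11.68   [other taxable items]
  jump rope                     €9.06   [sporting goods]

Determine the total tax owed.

€58.86

Camping tent (2-person) €138.28: sporting goods → 9.5% + 0% city = 9.5% → €13.14
Greek yogurt (32 oz) €5.21: grocery items → 0% + 0% city = 0% → €0.00
Canvas tote bag €22.12: other taxable items → 3.75% + 2.75% city = 6.5% → €1.44
Pasta (2 lb) €2.82: grocery items → 0% + 0% city = 0% → €0.00
Basketball €48.21: sporting goods → 9.5% + 0% city = 9.5% → €4.58
Ski goggles €134.56: sporting goods → 9.5% + 0% city = 9.5% → €12.78
Frozen peas €3.88: grocery items → 0% + 0% city = 0% → €0.00
Greeting card €3.86: other taxable items → 3.75% + 2.75% city = 6.5% → €0.25
Tennis racket €130.99: sporting goods → 9.5% + 0% city = 9.5% → €12.44
Sleeping bag €132.74: sporting goods → 9.5% + 0% city = 9.5% → €12.61
Phone case €11.68: other taxable items → 3.75% + 2.75% city = 6.5% → €0.76
Jump rope €9.06: sporting goods → 9.5% + 0% city = 9.5% → €0.86
Total tax = €13.14 + €1.44 + €4.58 + €12.78 + €0.25 + €12.44 + €12.61 + €0.76 + €0.86 = €58.86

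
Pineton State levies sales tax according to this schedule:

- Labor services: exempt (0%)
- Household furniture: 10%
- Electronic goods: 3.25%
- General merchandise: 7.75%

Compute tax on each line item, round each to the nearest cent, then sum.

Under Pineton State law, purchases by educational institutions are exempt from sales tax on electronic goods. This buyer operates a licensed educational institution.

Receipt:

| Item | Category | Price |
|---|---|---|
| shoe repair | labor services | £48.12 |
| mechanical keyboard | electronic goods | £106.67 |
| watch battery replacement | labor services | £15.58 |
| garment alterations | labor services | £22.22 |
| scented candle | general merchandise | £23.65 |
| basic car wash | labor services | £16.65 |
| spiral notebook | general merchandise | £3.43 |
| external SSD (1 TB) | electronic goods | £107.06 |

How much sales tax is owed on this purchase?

Shoe repair £48.12: labor services → 0% → £0.00
Mechanical keyboard £106.67: electronic goods, buyer-exempt → 0% → £0.00
Watch battery replacement £15.58: labor services → 0% → £0.00
Garment alterations £22.22: labor services → 0% → £0.00
Scented candle £23.65: general merchandise → 7.75% → £1.83
Basic car wash £16.65: labor services → 0% → £0.00
Spiral notebook £3.43: general merchandise → 7.75% → £0.27
External SSD (1 TB) £107.06: electronic goods, buyer-exempt → 0% → £0.00
Total tax = £1.83 + £0.27 = £2.10

£2.10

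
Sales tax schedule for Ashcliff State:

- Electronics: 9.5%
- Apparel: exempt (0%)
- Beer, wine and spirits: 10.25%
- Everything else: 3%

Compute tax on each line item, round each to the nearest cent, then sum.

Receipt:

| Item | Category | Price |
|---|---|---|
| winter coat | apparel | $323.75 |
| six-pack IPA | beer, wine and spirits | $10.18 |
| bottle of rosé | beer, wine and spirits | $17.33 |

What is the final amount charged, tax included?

Winter coat $323.75: apparel → 0% → $0.00
Six-pack IPA $10.18: beer, wine and spirits → 10.25% → $1.04
Bottle of rosé $17.33: beer, wine and spirits → 10.25% → $1.78
Subtotal = $351.26; tax = $2.82; total due = $354.08

$354.08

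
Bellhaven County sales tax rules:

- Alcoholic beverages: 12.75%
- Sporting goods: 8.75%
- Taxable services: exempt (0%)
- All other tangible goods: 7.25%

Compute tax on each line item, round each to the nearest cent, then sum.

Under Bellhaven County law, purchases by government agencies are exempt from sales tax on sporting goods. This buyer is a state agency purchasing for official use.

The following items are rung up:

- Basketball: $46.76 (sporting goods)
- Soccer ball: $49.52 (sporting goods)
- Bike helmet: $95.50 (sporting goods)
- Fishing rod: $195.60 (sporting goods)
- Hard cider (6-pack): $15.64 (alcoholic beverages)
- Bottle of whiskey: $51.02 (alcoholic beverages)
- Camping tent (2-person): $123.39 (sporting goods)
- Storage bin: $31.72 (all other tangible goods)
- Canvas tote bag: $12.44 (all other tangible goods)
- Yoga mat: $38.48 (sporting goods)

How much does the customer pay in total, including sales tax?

$671.77

Basketball $46.76: sporting goods, buyer-exempt → 0% → $0.00
Soccer ball $49.52: sporting goods, buyer-exempt → 0% → $0.00
Bike helmet $95.50: sporting goods, buyer-exempt → 0% → $0.00
Fishing rod $195.60: sporting goods, buyer-exempt → 0% → $0.00
Hard cider (6-pack) $15.64: alcoholic beverages → 12.75% → $1.99
Bottle of whiskey $51.02: alcoholic beverages → 12.75% → $6.51
Camping tent (2-person) $123.39: sporting goods, buyer-exempt → 0% → $0.00
Storage bin $31.72: all other tangible goods → 7.25% → $2.30
Canvas tote bag $12.44: all other tangible goods → 7.25% → $0.90
Yoga mat $38.48: sporting goods, buyer-exempt → 0% → $0.00
Subtotal = $660.07; tax = $11.70; total due = $671.77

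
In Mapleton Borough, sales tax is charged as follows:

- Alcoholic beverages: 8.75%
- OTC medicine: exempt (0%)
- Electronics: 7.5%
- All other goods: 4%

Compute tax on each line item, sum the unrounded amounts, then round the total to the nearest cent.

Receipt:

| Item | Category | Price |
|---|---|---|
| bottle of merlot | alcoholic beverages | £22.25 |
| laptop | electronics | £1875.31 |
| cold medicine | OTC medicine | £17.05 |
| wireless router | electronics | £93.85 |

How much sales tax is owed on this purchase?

Bottle of merlot £22.25: alcoholic beverages → 8.75% → £1.946875
Laptop £1875.31: electronics → 7.5% → £140.64825
Cold medicine £17.05: OTC medicine → 0% → £0.00
Wireless router £93.85: electronics → 7.5% → £7.03875
Unrounded tax sum = £149.633875 → £149.63

£149.63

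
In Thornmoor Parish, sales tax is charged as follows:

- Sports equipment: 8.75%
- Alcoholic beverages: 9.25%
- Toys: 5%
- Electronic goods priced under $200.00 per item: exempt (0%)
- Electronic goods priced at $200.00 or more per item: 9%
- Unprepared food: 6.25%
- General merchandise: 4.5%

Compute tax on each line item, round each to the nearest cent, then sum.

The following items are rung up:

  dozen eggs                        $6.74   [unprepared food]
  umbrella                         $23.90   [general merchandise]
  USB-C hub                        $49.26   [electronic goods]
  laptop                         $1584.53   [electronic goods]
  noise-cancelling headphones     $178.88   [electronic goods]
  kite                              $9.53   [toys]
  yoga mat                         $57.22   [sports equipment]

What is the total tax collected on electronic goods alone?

USB-C hub $49.26: electronic goods, under $200.00 → 0% → $0.00
Laptop $1584.53: electronic goods, $200.00 or more → 9% → $142.61
Noise-cancelling headphones $178.88: electronic goods, under $200.00 → 0% → $0.00
Tax on electronic goods = $0.00 + $142.61 + $0.00 = $142.61

$142.61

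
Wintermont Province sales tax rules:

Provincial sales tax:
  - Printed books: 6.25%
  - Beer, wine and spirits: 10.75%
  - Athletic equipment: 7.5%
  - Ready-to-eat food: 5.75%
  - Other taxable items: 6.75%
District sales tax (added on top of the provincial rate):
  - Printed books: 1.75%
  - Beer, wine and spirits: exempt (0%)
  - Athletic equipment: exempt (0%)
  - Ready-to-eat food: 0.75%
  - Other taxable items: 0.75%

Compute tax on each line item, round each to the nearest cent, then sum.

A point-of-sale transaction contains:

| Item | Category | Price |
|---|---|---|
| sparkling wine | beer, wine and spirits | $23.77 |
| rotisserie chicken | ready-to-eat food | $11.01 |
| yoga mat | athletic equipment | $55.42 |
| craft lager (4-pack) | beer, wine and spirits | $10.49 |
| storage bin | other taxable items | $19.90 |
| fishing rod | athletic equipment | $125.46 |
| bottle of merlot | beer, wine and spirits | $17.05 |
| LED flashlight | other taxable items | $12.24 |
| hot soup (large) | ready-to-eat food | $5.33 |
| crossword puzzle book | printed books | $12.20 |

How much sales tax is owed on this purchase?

$23.55

Sparkling wine $23.77: beer, wine and spirits → 10.75% + 0% district = 10.75% → $2.56
Rotisserie chicken $11.01: ready-to-eat food → 5.75% + 0.75% district = 6.5% → $0.72
Yoga mat $55.42: athletic equipment → 7.5% + 0% district = 7.5% → $4.16
Craft lager (4-pack) $10.49: beer, wine and spirits → 10.75% + 0% district = 10.75% → $1.13
Storage bin $19.90: other taxable items → 6.75% + 0.75% district = 7.5% → $1.49
Fishing rod $125.46: athletic equipment → 7.5% + 0% district = 7.5% → $9.41
Bottle of merlot $17.05: beer, wine and spirits → 10.75% + 0% district = 10.75% → $1.83
LED flashlight $12.24: other taxable items → 6.75% + 0.75% district = 7.5% → $0.92
Hot soup (large) $5.33: ready-to-eat food → 5.75% + 0.75% district = 6.5% → $0.35
Crossword puzzle book $12.20: printed books → 6.25% + 1.75% district = 8% → $0.98
Total tax = $2.56 + $0.72 + $4.16 + $1.13 + $1.49 + $9.41 + $1.83 + $0.92 + $0.35 + $0.98 = $23.55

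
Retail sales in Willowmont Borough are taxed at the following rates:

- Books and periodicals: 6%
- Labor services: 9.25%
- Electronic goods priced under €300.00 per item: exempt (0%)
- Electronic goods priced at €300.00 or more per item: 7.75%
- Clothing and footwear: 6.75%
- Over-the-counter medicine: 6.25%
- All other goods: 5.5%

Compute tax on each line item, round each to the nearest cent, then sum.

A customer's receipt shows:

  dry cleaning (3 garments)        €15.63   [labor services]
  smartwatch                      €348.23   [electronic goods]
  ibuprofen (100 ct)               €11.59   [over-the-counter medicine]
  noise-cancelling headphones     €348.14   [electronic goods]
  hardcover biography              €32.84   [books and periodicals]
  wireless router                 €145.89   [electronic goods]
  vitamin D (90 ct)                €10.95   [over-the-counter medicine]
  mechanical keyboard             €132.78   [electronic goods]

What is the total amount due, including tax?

Dry cleaning (3 garments) €15.63: labor services → 9.25% → €1.45
Smartwatch €348.23: electronic goods, €300.00 or more → 7.75% → €26.99
Ibuprofen (100 ct) €11.59: over-the-counter medicine → 6.25% → €0.72
Noise-cancelling headphones €348.14: electronic goods, €300.00 or more → 7.75% → €26.98
Hardcover biography €32.84: books and periodicals → 6% → €1.97
Wireless router €145.89: electronic goods, under €300.00 → 0% → €0.00
Vitamin D (90 ct) €10.95: over-the-counter medicine → 6.25% → €0.68
Mechanical keyboard €132.78: electronic goods, under €300.00 → 0% → €0.00
Subtotal = €1046.05; tax = €58.79; total due = €1104.84

€1104.84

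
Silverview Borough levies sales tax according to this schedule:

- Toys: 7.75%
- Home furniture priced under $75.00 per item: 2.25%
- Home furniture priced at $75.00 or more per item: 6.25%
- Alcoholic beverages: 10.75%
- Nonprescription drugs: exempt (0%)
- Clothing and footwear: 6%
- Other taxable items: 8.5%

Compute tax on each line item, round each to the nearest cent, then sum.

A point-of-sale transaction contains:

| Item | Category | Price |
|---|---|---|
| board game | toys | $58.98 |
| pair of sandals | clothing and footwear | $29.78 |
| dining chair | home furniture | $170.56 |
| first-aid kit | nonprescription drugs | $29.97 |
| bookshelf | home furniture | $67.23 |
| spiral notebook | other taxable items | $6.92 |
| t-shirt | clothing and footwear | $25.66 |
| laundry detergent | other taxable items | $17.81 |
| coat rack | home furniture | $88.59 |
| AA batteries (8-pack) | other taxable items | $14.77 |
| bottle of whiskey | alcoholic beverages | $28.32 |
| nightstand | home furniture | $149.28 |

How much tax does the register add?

Board game $58.98: toys → 7.75% → $4.57
Pair of sandals $29.78: clothing and footwear → 6% → $1.79
Dining chair $170.56: home furniture, $75.00 or more → 6.25% → $10.66
First-aid kit $29.97: nonprescription drugs → 0% → $0.00
Bookshelf $67.23: home furniture, under $75.00 → 2.25% → $1.51
Spiral notebook $6.92: other taxable items → 8.5% → $0.59
T-shirt $25.66: clothing and footwear → 6% → $1.54
Laundry detergent $17.81: other taxable items → 8.5% → $1.51
Coat rack $88.59: home furniture, $75.00 or more → 6.25% → $5.54
AA batteries (8-pack) $14.77: other taxable items → 8.5% → $1.26
Bottle of whiskey $28.32: alcoholic beverages → 10.75% → $3.04
Nightstand $149.28: home furniture, $75.00 or more → 6.25% → $9.33
Total tax = $4.57 + $1.79 + $10.66 + $1.51 + $0.59 + $1.54 + $1.51 + $5.54 + $1.26 + $3.04 + $9.33 = $41.34

$41.34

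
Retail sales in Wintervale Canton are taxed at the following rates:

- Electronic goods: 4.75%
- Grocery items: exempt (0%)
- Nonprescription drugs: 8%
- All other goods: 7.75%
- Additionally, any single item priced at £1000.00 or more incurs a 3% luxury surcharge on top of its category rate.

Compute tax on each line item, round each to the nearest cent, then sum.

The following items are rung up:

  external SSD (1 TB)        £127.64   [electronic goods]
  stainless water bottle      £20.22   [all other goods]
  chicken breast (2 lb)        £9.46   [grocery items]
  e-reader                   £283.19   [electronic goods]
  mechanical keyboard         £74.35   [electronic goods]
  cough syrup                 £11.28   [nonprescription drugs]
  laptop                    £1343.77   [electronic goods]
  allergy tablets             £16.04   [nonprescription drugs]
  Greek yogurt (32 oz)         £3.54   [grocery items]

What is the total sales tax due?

External SSD (1 TB) £127.64: electronic goods → 4.75% → £6.06
Stainless water bottle £20.22: all other goods → 7.75% → £1.57
Chicken breast (2 lb) £9.46: grocery items → 0% → £0.00
E-reader £283.19: electronic goods → 4.75% → £13.45
Mechanical keyboard £74.35: electronic goods → 4.75% → £3.53
Cough syrup £11.28: nonprescription drugs → 8% → £0.90
Laptop £1343.77: electronic goods → 4.75% + 3% surcharge = 7.75% → £104.14
Allergy tablets £16.04: nonprescription drugs → 8% → £1.28
Greek yogurt (32 oz) £3.54: grocery items → 0% → £0.00
Total tax = £6.06 + £1.57 + £13.45 + £3.53 + £0.90 + £104.14 + £1.28 = £130.93

£130.93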